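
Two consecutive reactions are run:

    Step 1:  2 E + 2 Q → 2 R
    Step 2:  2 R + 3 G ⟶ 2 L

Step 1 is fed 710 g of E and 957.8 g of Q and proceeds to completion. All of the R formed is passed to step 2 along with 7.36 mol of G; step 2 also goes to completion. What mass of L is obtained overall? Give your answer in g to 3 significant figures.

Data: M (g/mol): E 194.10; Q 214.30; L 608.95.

2230 g

Step 1:
n(E) = 710.0 / 194.10 = 3.658 mol
n(Q) = 957.8 / 214.30 = 4.469 mol
n/ν for E = 3.658/2 = 1.829
n/ν for Q = 4.469/2 = 2.235
Smallest n/ν is E → limiting reagent.
n(R) produced = (2/2) × 3.658 = 3.658 mol
Step 2:
n(R) available = 3.658 mol
n(G) = 7.360 mol
n/ν for R = 3.658/2 = 1.829
n/ν for G = 7.360/3 = 2.453
Smallest n/ν is R → limiting reagent.
n(L) = (2/2) × 3.658 = 3.658 mol
mass = 3.658 × 608.95 = 2228 g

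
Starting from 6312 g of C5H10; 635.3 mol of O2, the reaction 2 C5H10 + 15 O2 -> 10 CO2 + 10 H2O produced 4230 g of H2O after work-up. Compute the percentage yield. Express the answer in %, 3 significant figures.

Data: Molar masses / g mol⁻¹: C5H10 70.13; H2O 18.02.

55.4 %

n(C5H10) = 6312 / 70.13 = 90.00 mol
n(O2) = 635.3 mol
n/ν for C5H10 = 90.00/2 = 45.00
n/ν for O2 = 635.3/15 = 42.35
Smallest n/ν is O2 → limiting reagent.
theoretical n(H2O) = (10/15) × 635.3 = 423.5 mol → 7631 g
% yield = 4230 / 7631 × 100 = 55.43 %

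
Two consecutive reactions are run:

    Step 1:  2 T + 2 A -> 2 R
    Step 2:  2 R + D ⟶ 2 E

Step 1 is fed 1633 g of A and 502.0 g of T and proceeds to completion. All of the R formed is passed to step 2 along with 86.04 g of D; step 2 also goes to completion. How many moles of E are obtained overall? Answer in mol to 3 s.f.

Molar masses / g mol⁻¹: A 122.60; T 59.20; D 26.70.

Step 1:
n(A) = 1633 / 122.60 = 13.32 mol
n(T) = 502.0 / 59.20 = 8.480 mol
n/ν → A: 6.660, T: 4.240; T is limiting.
n(R) produced = (2/2) × 8.480 = 8.480 mol
Step 2:
n(R) available = 8.480 mol
n(D) = 86.04 / 26.70 = 3.222 mol
n/ν → R: 4.240, D: 3.222; D is limiting.
n(E) = (2/1) × 3.222 = 6.444 mol

6.44 mol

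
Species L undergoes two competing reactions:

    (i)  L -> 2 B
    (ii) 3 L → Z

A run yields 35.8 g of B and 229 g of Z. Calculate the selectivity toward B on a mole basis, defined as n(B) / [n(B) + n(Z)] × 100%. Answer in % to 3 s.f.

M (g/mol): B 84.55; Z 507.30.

n(B) = 35.8 / 84.55 = 0.4234 mol
n(Z) = 229 / 507.30 = 0.4514 mol
selectivity = 0.4234/(0.4234+0.4514) × 100 = 48.40 %

48.4 %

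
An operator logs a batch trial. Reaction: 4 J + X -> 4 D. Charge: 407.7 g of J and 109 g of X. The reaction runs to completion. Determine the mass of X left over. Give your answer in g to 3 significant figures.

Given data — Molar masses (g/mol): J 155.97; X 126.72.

n(J) = 407.7 / 155.97 = 2.614 mol
n(X) = 109.0 / 126.72 = 0.8602 mol
n/ν for J = 2.614/4 = 0.6535
n/ν for X = 0.8602/1 = 0.8602
Smallest n/ν is J → limiting reagent.
X consumed = (1/4) × 2.614 = 0.6535 mol
X remaining = 0.8602 − 0.6535 = 0.2067 mol
mass = 0.2067 × 126.72 = 26.19 g

26.2 g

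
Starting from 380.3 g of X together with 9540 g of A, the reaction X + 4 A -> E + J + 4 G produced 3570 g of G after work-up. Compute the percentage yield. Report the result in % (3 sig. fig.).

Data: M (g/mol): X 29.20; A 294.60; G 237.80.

n(X) = 380.3 / 29.20 = 13.02 mol
n(A) = 9540 / 294.60 = 32.38 mol
n/ν → X: 13.02, A: 8.095; A is limiting.
theoretical n(G) = (4/4) × 32.38 = 32.38 mol → 7700 g
% yield = 3570 / 7700 × 100 = 46.36 %

46.4 %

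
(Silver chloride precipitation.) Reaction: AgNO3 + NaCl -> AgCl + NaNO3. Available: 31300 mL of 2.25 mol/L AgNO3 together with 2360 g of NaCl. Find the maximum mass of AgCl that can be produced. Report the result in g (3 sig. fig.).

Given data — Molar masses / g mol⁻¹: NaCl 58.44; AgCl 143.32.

n(AgNO3) = 2.25 × 31300/1000 = 70.43 mol
n(NaCl) = 2360 / 58.44 = 40.38 mol
n/ν for AgNO3 = 70.43/1 = 70.43
n/ν for NaCl = 40.38/1 = 40.38
Smallest n/ν is NaCl → limiting reagent.
n(AgCl) = (1/1) × 40.38 = 40.38 mol
mass = 40.38 × 143.32 = 5787 g

5790 g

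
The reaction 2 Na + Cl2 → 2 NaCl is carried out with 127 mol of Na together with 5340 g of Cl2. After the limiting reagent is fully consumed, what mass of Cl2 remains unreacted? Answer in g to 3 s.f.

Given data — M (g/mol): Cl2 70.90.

838 g

n(Na) = 127.0 mol
n(Cl2) = 5340 / 70.90 = 75.32 mol
n/ν for Na = 127.0/2 = 63.50
n/ν for Cl2 = 75.32/1 = 75.32
Smallest n/ν is Na → limiting reagent.
Cl2 consumed = (1/2) × 127.0 = 63.50 mol
Cl2 remaining = 75.32 − 63.50 = 11.82 mol
mass = 11.82 × 70.90 = 838.0 g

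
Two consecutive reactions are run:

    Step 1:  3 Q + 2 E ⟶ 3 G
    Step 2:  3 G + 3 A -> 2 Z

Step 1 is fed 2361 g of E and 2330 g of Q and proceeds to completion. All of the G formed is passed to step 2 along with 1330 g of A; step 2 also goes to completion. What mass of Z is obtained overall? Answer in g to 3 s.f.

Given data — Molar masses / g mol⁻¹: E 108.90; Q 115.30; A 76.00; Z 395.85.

Step 1:
n(E) = 2361 / 108.90 = 21.68 mol
n(Q) = 2330 / 115.30 = 20.21 mol
n/ν for E = 21.68/2 = 10.84
n/ν for Q = 20.21/3 = 6.737
Smallest n/ν is Q → limiting reagent.
n(G) produced = (3/3) × 20.21 = 20.21 mol
Step 2:
n(G) available = 20.21 mol
n(A) = 1330 / 76.00 = 17.50 mol
n/ν for G = 20.21/3 = 6.737
n/ν for A = 17.50/3 = 5.833
Smallest n/ν is A → limiting reagent.
n(Z) = (2/3) × 17.50 = 11.67 mol
mass = 11.67 × 395.85 = 4620 g

4620 g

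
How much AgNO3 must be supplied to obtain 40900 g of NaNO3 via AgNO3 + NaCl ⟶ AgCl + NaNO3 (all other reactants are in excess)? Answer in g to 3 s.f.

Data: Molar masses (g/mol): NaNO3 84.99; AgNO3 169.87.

81700 g

n(NaNO3) = 40900 / 84.99 = 481.2 mol
n(AgNO3) = (1/1) × 481.2 = 481.2 mol
mass = 481.2 × 169.87 = 81740 g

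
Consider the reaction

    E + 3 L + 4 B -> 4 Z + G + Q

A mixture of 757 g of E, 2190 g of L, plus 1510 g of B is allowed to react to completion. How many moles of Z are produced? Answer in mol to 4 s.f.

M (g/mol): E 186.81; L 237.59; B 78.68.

n(E) = 757.0 / 186.81 = 4.052 mol
n(L) = 2190 / 237.59 = 9.218 mol
n(B) = 1510 / 78.68 = 19.19 mol
n/ν → E: 4.052, L: 3.073, B: 4.798; L is limiting.
n(Z) = (4/3) × 9.218 = 12.29 mol

12.29 mol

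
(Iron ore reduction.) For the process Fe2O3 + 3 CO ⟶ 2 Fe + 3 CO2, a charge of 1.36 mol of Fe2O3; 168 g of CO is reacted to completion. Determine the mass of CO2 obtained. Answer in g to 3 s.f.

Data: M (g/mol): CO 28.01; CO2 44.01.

n(Fe2O3) = 1.360 mol
n(CO) = 168.0 / 28.01 = 5.998 mol
n/ν for Fe2O3 = 1.360/1 = 1.360
n/ν for CO = 5.998/3 = 1.999
Smallest n/ν is Fe2O3 → limiting reagent.
n(CO2) = (3/1) × 1.360 = 4.080 mol
mass = 4.080 × 44.01 = 179.6 g

180 g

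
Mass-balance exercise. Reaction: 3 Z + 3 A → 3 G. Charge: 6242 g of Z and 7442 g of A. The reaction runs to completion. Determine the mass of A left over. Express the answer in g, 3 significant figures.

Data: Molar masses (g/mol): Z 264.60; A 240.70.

1760 g

n(Z) = 6242 / 264.60 = 23.59 mol
n(A) = 7442 / 240.70 = 30.92 mol
n/ν for Z = 23.59/3 = 7.863
n/ν for A = 30.92/3 = 10.31
Smallest n/ν is Z → limiting reagent.
A consumed = (3/3) × 23.59 = 23.59 mol
A remaining = 30.92 − 23.59 = 7.330 mol
mass = 7.330 × 240.70 = 1764 g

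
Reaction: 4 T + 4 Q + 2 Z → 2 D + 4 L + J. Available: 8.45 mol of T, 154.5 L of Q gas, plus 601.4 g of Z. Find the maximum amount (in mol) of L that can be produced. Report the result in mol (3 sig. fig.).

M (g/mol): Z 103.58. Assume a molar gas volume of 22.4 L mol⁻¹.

6.90 mol

n(T) = 8.450 mol
n(Q) = 154.5 / 22.4 = 6.897 mol
n(Z) = 601.4 / 103.58 = 5.806 mol
n/ν for T = 8.450/4 = 2.113
n/ν for Q = 6.897/4 = 1.724
n/ν for Z = 5.806/2 = 2.903
Smallest n/ν is Q → limiting reagent.
n(L) = (4/4) × 6.897 = 6.897 mol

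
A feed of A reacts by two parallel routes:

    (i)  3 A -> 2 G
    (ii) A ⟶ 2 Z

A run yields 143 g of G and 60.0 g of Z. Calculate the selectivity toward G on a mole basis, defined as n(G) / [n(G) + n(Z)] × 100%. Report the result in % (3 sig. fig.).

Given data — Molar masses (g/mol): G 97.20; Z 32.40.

n(G) = 143 / 97.20 = 1.471 mol
n(Z) = 60.0 / 32.40 = 1.852 mol
selectivity = 1.471/(1.471+1.852) × 100 = 44.27 %

44.3 %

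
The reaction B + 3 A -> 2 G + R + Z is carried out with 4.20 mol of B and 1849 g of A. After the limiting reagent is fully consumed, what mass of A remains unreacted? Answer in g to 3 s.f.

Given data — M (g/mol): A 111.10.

n(B) = 4.200 mol
n(A) = 1849 / 111.10 = 16.64 mol
n/ν → B: 4.200, A: 5.547; B is limiting.
A consumed = (3/1) × 4.200 = 12.60 mol
A remaining = 16.64 − 12.60 = 4.040 mol
mass = 4.040 × 111.10 = 448.8 g

449 g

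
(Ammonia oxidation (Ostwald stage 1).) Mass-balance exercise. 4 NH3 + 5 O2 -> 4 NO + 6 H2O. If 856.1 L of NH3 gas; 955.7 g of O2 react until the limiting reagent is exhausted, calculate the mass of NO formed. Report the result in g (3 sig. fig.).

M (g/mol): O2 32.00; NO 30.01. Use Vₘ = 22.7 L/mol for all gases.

717 g

n(NH3) = 856.1 / 22.7 = 37.71 mol
n(O2) = 955.7 / 32.00 = 29.87 mol
n/ν → NH3: 9.428, O2: 5.974; O2 is limiting.
n(NO) = (4/5) × 29.87 = 23.90 mol
mass = 23.90 × 30.01 = 717.2 g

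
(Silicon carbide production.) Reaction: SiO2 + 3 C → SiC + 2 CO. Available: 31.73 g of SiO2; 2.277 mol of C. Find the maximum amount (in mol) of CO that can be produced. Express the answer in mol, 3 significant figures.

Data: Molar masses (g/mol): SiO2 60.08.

n(SiO2) = 31.73 / 60.08 = 0.5281 mol
n(C) = 2.277 mol
n/ν for SiO2 = 0.5281/1 = 0.5281
n/ν for C = 2.277/3 = 0.7590
Smallest n/ν is SiO2 → limiting reagent.
n(CO) = (2/1) × 0.5281 = 1.056 mol

1.06 mol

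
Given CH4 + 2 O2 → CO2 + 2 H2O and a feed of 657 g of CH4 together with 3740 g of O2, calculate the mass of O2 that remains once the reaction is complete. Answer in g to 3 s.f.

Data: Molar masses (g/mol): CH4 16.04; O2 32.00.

n(CH4) = 657.0 / 16.04 = 40.96 mol
n(O2) = 3740 / 32.00 = 116.9 mol
n/ν for CH4 = 40.96/1 = 40.96
n/ν for O2 = 116.9/2 = 58.45
Smallest n/ν is CH4 → limiting reagent.
O2 consumed = (2/1) × 40.96 = 81.92 mol
O2 remaining = 116.9 − 81.92 = 34.98 mol
mass = 34.98 × 32.00 = 1119 g

1120 g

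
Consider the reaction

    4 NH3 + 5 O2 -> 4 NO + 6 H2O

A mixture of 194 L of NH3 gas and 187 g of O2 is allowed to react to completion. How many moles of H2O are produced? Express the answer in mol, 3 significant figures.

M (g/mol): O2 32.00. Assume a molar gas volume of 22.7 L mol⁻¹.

n(NH3) = 194.0 / 22.7 = 8.546 mol
n(O2) = 187.0 / 32.00 = 5.844 mol
n/ν for NH3 = 8.546/4 = 2.137
n/ν for O2 = 5.844/5 = 1.169
Smallest n/ν is O2 → limiting reagent.
n(H2O) = (6/5) × 5.844 = 7.013 mol

7.01 mol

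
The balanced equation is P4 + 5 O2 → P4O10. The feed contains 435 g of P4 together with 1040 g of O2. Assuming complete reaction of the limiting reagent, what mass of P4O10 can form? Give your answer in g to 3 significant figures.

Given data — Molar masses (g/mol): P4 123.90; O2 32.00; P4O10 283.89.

997 g

n(P4) = 435.0 / 123.90 = 3.511 mol
n(O2) = 1040 / 32.00 = 32.50 mol
n/ν for P4 = 3.511/1 = 3.511
n/ν for O2 = 32.50/5 = 6.500
Smallest n/ν is P4 → limiting reagent.
n(P4O10) = (1/1) × 3.511 = 3.511 mol
mass = 3.511 × 283.89 = 996.7 g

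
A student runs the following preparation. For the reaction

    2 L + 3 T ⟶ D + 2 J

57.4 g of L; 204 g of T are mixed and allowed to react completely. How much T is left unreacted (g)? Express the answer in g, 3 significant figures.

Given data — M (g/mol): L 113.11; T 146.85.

n(L) = 57.40 / 113.11 = 0.5075 mol
n(T) = 204.0 / 146.85 = 1.389 mol
n/ν for L = 0.5075/2 = 0.2538
n/ν for T = 1.389/3 = 0.4630
Smallest n/ν is L → limiting reagent.
T consumed = (3/2) × 0.5075 = 0.7613 mol
T remaining = 1.389 − 0.7613 = 0.6277 mol
mass = 0.6277 × 146.85 = 92.18 g

92.2 g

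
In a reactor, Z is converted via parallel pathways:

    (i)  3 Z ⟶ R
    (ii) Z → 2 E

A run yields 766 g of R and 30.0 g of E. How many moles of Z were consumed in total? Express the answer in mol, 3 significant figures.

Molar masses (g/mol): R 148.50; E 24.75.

n(R) = 766 / 148.50 = 5.158 mol
n(E) = 30.0 / 24.75 = 1.212 mol
n(Z) via (i) = (3/1)×5.158 = 15.47 mol
n(Z) via (ii) = (1/2)×1.212 = 0.6060 mol
total n(Z) = 15.47 + 0.6060 = 16.08 mol

16.1 mol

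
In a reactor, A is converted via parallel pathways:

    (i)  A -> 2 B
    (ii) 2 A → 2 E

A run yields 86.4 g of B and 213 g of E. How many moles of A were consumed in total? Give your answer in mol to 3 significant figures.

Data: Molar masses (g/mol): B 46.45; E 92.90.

n(B) = 86.4 / 46.45 = 1.860 mol
n(E) = 213 / 92.90 = 2.293 mol
n(A) via (i) = (1/2)×1.860 = 0.9300 mol
n(A) via (ii) = (2/2)×2.293 = 2.293 mol
total n(A) = 0.9300 + 2.293 = 3.223 mol

3.22 mol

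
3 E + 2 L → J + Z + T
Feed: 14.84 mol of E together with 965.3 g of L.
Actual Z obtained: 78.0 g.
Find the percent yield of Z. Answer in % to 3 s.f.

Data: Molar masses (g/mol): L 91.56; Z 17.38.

90.7 %

n(E) = 14.84 mol
n(L) = 965.3 / 91.56 = 10.54 mol
n/ν → E: 4.947, L: 5.270; E is limiting.
theoretical n(Z) = (1/3) × 14.84 = 4.947 mol → 85.98 g
% yield = 78.0 / 85.98 × 100 = 90.72 %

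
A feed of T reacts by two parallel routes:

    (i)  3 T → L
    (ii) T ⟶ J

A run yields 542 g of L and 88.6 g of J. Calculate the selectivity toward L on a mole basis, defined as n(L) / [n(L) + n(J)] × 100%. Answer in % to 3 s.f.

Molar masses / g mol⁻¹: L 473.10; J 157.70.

n(L) = 542 / 473.10 = 1.146 mol
n(J) = 88.6 / 157.70 = 0.5618 mol
selectivity = 1.146/(1.146+0.5618) × 100 = 67.10 %

67.1 %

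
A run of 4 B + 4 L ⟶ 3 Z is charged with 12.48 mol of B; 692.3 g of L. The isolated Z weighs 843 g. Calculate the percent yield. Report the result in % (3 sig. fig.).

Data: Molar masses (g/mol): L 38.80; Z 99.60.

90.4 %

n(B) = 12.48 mol
n(L) = 692.3 / 38.80 = 17.84 mol
n/ν for B = 12.48/4 = 3.120
n/ν for L = 17.84/4 = 4.460
Smallest n/ν is B → limiting reagent.
theoretical n(Z) = (3/4) × 12.48 = 9.360 mol → 932.3 g
% yield = 843 / 932.3 × 100 = 90.42 %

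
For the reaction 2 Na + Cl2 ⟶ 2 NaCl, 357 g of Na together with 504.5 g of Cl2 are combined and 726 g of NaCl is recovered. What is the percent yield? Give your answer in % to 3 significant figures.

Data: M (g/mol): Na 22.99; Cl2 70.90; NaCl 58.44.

87.3 %

n(Na) = 357.0 / 22.99 = 15.53 mol
n(Cl2) = 504.5 / 70.90 = 7.116 mol
n/ν → Na: 7.765, Cl2: 7.116; Cl2 is limiting.
theoretical n(NaCl) = (2/1) × 7.116 = 14.23 mol → 831.6 g
% yield = 726 / 831.6 × 100 = 87.30 %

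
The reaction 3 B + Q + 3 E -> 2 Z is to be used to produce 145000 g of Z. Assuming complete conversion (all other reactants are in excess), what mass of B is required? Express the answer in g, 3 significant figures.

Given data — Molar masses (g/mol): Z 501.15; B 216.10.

n(Z) = 145000 / 501.15 = 289.3 mol
n(B) = (3/2) × 289.3 = 434.0 mol
mass = 434.0 × 216.10 = 93790 g

93800 g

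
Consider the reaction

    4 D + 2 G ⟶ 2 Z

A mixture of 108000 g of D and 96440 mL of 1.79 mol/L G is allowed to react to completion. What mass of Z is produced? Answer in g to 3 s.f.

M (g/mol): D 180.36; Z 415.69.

71800 g

n(D) = 108000 / 180.36 = 598.8 mol
n(G) = 1.79 × 96440/1000 = 172.6 mol
n/ν → D: 149.7, G: 86.30; G is limiting.
n(Z) = (2/2) × 172.6 = 172.6 mol
mass = 172.6 × 415.69 = 71750 g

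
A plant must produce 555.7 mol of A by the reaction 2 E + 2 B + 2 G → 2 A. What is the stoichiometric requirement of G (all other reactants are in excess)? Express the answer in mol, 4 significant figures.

n(A) = 555.7 mol
n(G) = (2/2) × 555.7 = 555.7 mol

555.7 mol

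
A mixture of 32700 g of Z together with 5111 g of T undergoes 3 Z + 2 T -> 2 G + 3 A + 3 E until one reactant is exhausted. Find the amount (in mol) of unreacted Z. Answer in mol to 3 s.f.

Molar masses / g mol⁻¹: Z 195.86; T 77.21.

n(Z) = 32700 / 195.86 = 167.0 mol
n(T) = 5111 / 77.21 = 66.20 mol
n/ν for Z = 167.0/3 = 55.67
n/ν for T = 66.20/2 = 33.10
Smallest n/ν is T → limiting reagent.
Z consumed = (3/2) × 66.20 = 99.30 mol
Z remaining = 167.0 − 99.30 = 67.70 mol

67.7 mol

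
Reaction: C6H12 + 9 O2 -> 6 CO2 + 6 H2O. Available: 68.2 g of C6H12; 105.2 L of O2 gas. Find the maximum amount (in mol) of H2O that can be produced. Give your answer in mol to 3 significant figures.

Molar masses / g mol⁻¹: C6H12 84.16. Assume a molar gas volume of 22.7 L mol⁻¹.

3.09 mol

n(C6H12) = 68.20 / 84.16 = 0.8104 mol
n(O2) = 105.2 / 22.7 = 4.634 mol
n/ν for C6H12 = 0.8104/1 = 0.8104
n/ν for O2 = 4.634/9 = 0.5149
Smallest n/ν is O2 → limiting reagent.
n(H2O) = (6/9) × 4.634 = 3.089 mol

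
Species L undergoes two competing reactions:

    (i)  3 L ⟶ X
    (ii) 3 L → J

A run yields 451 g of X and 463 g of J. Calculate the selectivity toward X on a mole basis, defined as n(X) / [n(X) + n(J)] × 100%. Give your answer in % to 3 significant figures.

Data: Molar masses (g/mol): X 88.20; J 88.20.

n(X) = 451 / 88.20 = 5.113 mol
n(J) = 463 / 88.20 = 5.249 mol
selectivity = 5.113/(5.113+5.249) × 100 = 49.34 %

49.3 %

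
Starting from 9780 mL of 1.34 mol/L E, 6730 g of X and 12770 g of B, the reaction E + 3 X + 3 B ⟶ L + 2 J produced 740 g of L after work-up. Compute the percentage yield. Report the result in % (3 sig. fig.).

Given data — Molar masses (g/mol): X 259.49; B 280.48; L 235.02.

n(E) = 1.34 × 9780/1000 = 13.11 mol
n(X) = 6730 / 259.49 = 25.94 mol
n(B) = 12770 / 280.48 = 45.53 mol
n/ν → E: 13.11, X: 8.647, B: 15.18; X is limiting.
theoretical n(L) = (1/3) × 25.94 = 8.647 mol → 2032 g
% yield = 740 / 2032 × 100 = 36.42 %

36.4 %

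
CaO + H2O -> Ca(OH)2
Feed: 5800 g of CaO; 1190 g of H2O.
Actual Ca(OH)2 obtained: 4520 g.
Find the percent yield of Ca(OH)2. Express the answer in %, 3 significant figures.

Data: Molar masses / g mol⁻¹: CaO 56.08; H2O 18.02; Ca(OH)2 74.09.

n(CaO) = 5800 / 56.08 = 103.4 mol
n(H2O) = 1190 / 18.02 = 66.04 mol
n/ν for CaO = 103.4/1 = 103.4
n/ν for H2O = 66.04/1 = 66.04
Smallest n/ν is H2O → limiting reagent.
theoretical n(Ca(OH)2) = (1/1) × 66.04 = 66.04 mol → 4893 g
% yield = 4520 / 4893 × 100 = 92.38 %

92.4 %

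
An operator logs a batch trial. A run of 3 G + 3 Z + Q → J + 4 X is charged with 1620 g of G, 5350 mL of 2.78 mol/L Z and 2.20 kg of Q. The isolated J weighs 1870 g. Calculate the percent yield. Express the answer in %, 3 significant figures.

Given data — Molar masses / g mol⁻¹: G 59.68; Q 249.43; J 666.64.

n(G) = 1620 / 59.68 = 27.14 mol
n(Z) = 2.78 × 5350/1000 = 14.87 mol
n(Q) = 2.200×1000 / 249.43 = 8.820 mol
n/ν for G = 27.14/3 = 9.047
n/ν for Z = 14.87/3 = 4.957
n/ν for Q = 8.820/1 = 8.820
Smallest n/ν is Z → limiting reagent.
theoretical n(J) = (1/3) × 14.87 = 4.957 mol → 3305 g
% yield = 1870 / 3305 × 100 = 56.58 %

56.6 %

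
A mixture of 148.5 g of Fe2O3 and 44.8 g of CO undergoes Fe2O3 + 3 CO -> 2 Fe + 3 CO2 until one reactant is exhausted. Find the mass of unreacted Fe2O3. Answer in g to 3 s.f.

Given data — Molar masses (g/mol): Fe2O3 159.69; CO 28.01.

63.4 g

n(Fe2O3) = 148.5 / 159.69 = 0.9299 mol
n(CO) = 44.80 / 28.01 = 1.599 mol
n/ν for Fe2O3 = 0.9299/1 = 0.9299
n/ν for CO = 1.599/3 = 0.5330
Smallest n/ν is CO → limiting reagent.
Fe2O3 consumed = (1/3) × 1.599 = 0.5330 mol
Fe2O3 remaining = 0.9299 − 0.5330 = 0.3969 mol
mass = 0.3969 × 159.69 = 63.38 g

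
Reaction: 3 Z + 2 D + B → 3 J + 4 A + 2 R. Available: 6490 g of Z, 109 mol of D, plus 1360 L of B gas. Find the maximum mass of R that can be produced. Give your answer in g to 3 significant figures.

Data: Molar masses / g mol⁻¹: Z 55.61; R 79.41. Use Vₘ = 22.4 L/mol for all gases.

6180 g

n(Z) = 6490 / 55.61 = 116.7 mol
n(D) = 109.0 mol
n(B) = 1360 / 22.4 = 60.71 mol
n/ν for Z = 116.7/3 = 38.90
n/ν for D = 109.0/2 = 54.50
n/ν for B = 60.71/1 = 60.71
Smallest n/ν is Z → limiting reagent.
n(R) = (2/3) × 116.7 = 77.80 mol
mass = 77.80 × 79.41 = 6178 g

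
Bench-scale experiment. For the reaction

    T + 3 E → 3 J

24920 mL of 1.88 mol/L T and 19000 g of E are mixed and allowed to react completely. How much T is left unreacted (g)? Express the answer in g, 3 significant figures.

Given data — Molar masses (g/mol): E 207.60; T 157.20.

2570 g

n(T) = 1.88 × 24920/1000 = 46.85 mol
n(E) = 19000 / 207.60 = 91.52 mol
n/ν → T: 46.85, E: 30.51; E is limiting.
T consumed = (1/3) × 91.52 = 30.51 mol
T remaining = 46.85 − 30.51 = 16.34 mol
mass = 16.34 × 157.20 = 2569 g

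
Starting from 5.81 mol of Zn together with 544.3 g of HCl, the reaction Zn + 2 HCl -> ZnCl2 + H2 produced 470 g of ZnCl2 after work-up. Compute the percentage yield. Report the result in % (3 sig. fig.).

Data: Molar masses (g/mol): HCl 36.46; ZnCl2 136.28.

59.4 %

n(Zn) = 5.810 mol
n(HCl) = 544.3 / 36.46 = 14.93 mol
n/ν → Zn: 5.810, HCl: 7.465; Zn is limiting.
theoretical n(ZnCl2) = (1/1) × 5.810 = 5.810 mol → 791.8 g
% yield = 470 / 791.8 × 100 = 59.36 %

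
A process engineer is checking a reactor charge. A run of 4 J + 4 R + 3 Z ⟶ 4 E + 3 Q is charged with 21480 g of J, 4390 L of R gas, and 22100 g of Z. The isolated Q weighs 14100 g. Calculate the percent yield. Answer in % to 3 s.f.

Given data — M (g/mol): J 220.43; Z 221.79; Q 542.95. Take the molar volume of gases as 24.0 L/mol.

n(J) = 21480 / 220.43 = 97.45 mol
n(R) = 4390 / 24.0 = 182.9 mol
n(Z) = 22100 / 221.79 = 99.64 mol
n/ν for J = 97.45/4 = 24.36
n/ν for R = 182.9/4 = 45.73
n/ν for Z = 99.64/3 = 33.21
Smallest n/ν is J → limiting reagent.
theoretical n(Q) = (3/4) × 97.45 = 73.09 mol → 39680 g
% yield = 14100 / 39680 × 100 = 35.53 %

35.5 %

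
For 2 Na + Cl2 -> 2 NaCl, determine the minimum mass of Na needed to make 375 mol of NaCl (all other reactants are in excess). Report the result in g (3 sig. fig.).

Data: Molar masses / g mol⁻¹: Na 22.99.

8620 g

n(NaCl) = 375.0 mol
n(Na) = (2/2) × 375.0 = 375.0 mol
mass = 375.0 × 22.99 = 8621 g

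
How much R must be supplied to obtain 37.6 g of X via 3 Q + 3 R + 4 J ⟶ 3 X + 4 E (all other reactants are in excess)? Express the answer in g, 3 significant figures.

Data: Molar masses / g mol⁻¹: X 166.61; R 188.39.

42.5 g

n(X) = 37.6 / 166.61 = 0.2257 mol
n(R) = (3/3) × 0.2257 = 0.2257 mol
mass = 0.2257 × 188.39 = 42.52 g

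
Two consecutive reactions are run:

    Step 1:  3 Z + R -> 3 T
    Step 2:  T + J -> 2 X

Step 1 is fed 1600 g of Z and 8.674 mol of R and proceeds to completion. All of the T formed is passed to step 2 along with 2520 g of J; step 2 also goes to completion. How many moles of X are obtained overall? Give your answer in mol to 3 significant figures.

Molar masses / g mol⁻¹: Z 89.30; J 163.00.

30.9 mol

Step 1:
n(Z) = 1600 / 89.30 = 17.92 mol
n(R) = 8.674 mol
n/ν → Z: 5.973, R: 8.674; Z is limiting.
n(T) produced = (3/3) × 17.92 = 17.92 mol
Step 2:
n(T) available = 17.92 mol
n(J) = 2520 / 163.00 = 15.46 mol
n/ν → T: 17.92, J: 15.46; J is limiting.
n(X) = (2/1) × 15.46 = 30.92 mol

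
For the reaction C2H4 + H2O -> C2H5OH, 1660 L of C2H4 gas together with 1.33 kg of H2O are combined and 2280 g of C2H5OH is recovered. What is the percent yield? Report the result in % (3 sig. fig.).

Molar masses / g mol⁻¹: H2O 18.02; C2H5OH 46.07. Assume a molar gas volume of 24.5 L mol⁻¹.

n(C2H4) = 1660 / 24.5 = 67.76 mol
n(H2O) = 1.330×1000 / 18.02 = 73.81 mol
n/ν → C2H4: 67.76, H2O: 73.81; C2H4 is limiting.
theoretical n(C2H5OH) = (1/1) × 67.76 = 67.76 mol → 3122 g
% yield = 2280 / 3122 × 100 = 73.03 %

73.0 %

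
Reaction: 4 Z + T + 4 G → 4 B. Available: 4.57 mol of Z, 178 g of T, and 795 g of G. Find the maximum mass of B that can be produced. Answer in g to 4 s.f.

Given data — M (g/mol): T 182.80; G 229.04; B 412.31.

n(Z) = 4.570 mol
n(T) = 178.0 / 182.80 = 0.9737 mol
n(G) = 795.0 / 229.04 = 3.471 mol
n/ν for Z = 4.570/4 = 1.143
n/ν for T = 0.9737/1 = 0.9737
n/ν for G = 3.471/4 = 0.8678
Smallest n/ν is G → limiting reagent.
n(B) = (4/4) × 3.471 = 3.471 mol
mass = 3.471 × 412.31 = 1431 g

1431 g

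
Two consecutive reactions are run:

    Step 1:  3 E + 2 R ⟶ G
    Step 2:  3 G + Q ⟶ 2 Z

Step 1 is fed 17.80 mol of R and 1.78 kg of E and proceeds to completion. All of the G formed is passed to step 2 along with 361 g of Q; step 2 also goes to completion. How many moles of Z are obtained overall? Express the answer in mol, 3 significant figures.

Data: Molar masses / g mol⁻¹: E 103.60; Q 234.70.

Step 1:
n(R) = 17.80 mol
n(E) = 1.780×1000 / 103.60 = 17.18 mol
n/ν → R: 8.900, E: 5.727; E is limiting.
n(G) produced = (1/3) × 17.18 = 5.727 mol
Step 2:
n(G) available = 5.727 mol
n(Q) = 361.0 / 234.70 = 1.538 mol
n/ν → G: 1.909, Q: 1.538; Q is limiting.
n(Z) = (2/1) × 1.538 = 3.076 mol

3.08 mol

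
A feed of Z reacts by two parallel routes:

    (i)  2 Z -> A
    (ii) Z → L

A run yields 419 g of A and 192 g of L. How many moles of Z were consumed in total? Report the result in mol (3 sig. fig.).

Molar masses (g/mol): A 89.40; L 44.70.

13.7 mol

n(A) = 419 / 89.40 = 4.687 mol
n(L) = 192 / 44.70 = 4.295 mol
n(Z) via (i) = (2/1)×4.687 = 9.374 mol
n(Z) via (ii) = (1/1)×4.295 = 4.295 mol
total n(Z) = 9.374 + 4.295 = 13.67 mol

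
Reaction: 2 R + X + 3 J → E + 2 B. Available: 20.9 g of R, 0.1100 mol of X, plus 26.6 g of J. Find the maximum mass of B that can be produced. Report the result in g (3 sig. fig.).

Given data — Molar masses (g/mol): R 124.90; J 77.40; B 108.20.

18.1 g

n(R) = 20.90 / 124.90 = 0.1673 mol
n(X) = 0.1100 mol
n(J) = 26.60 / 77.40 = 0.3437 mol
n/ν → R: 0.08365, X: 0.1100, J: 0.1146; R is limiting.
n(B) = (2/2) × 0.1673 = 0.1673 mol
mass = 0.1673 × 108.20 = 18.10 g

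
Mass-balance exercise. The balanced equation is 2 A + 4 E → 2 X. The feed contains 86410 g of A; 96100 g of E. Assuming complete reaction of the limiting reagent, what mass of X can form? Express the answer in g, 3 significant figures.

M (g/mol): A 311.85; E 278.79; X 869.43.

150000 g

n(A) = 86410 / 311.85 = 277.1 mol
n(E) = 96100 / 278.79 = 344.7 mol
n/ν → A: 138.6, E: 86.18; E is limiting.
n(X) = (2/4) × 344.7 = 172.4 mol
mass = 172.4 × 869.43 = 149900 g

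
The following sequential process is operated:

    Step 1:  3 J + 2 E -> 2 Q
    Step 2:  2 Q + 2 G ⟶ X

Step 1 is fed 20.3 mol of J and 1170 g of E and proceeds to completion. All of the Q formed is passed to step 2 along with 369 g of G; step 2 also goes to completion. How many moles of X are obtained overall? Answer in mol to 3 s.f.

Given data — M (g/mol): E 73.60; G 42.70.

Step 1:
n(J) = 20.30 mol
n(E) = 1170 / 73.60 = 15.90 mol
n/ν → J: 6.767, E: 7.950; J is limiting.
n(Q) produced = (2/3) × 20.30 = 13.53 mol
Step 2:
n(Q) available = 13.53 mol
n(G) = 369.0 / 42.70 = 8.642 mol
n/ν → Q: 6.765, G: 4.321; G is limiting.
n(X) = (1/2) × 8.642 = 4.321 mol

4.32 mol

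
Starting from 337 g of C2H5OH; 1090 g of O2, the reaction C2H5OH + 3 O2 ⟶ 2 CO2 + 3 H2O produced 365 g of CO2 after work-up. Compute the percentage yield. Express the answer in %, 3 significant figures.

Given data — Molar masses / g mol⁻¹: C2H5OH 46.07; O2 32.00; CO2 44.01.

56.7 %

n(C2H5OH) = 337.0 / 46.07 = 7.315 mol
n(O2) = 1090 / 32.00 = 34.06 mol
n/ν → C2H5OH: 7.315, O2: 11.35; C2H5OH is limiting.
theoretical n(CO2) = (2/1) × 7.315 = 14.63 mol → 643.9 g
% yield = 365 / 643.9 × 100 = 56.69 %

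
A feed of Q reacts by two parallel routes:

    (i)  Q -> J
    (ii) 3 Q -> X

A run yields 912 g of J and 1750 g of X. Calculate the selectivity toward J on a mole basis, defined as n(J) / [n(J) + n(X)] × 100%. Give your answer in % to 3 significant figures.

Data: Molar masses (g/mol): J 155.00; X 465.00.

n(J) = 912 / 155.00 = 5.884 mol
n(X) = 1750 / 465.00 = 3.763 mol
selectivity = 5.884/(5.884+3.763) × 100 = 60.99 %

61.0 %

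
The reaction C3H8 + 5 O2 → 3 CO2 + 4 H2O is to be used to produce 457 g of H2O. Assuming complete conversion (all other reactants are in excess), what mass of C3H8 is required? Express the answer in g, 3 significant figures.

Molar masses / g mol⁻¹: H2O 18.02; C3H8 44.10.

n(H2O) = 457 / 18.02 = 25.36 mol
n(C3H8) = (1/4) × 25.36 = 6.340 mol
mass = 6.340 × 44.10 = 279.6 g

280 g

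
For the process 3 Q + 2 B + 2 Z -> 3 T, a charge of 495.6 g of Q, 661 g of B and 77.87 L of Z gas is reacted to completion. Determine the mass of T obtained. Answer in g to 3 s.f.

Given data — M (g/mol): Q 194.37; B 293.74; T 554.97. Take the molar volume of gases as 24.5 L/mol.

1420 g

n(Q) = 495.6 / 194.37 = 2.550 mol
n(B) = 661.0 / 293.74 = 2.250 mol
n(Z) = 77.87 / 24.5 = 3.178 mol
n/ν for Q = 2.550/3 = 0.8500
n/ν for B = 2.250/2 = 1.125
n/ν for Z = 3.178/2 = 1.589
Smallest n/ν is Q → limiting reagent.
n(T) = (3/3) × 2.550 = 2.550 mol
mass = 2.550 × 554.97 = 1415 g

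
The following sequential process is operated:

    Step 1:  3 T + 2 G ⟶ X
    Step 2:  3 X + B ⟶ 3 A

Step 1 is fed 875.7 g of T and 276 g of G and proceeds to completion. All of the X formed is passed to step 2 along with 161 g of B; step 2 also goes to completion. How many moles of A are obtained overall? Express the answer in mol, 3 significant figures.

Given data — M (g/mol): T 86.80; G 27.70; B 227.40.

2.12 mol

Step 1:
n(T) = 875.7 / 86.80 = 10.09 mol
n(G) = 276.0 / 27.70 = 9.964 mol
n/ν for T = 10.09/3 = 3.363
n/ν for G = 9.964/2 = 4.982
Smallest n/ν is T → limiting reagent.
n(X) produced = (1/3) × 10.09 = 3.363 mol
Step 2:
n(X) available = 3.363 mol
n(B) = 161.0 / 227.40 = 0.7080 mol
n/ν for X = 3.363/3 = 1.121
n/ν for B = 0.7080/1 = 0.7080
Smallest n/ν is B → limiting reagent.
n(A) = (3/1) × 0.7080 = 2.124 mol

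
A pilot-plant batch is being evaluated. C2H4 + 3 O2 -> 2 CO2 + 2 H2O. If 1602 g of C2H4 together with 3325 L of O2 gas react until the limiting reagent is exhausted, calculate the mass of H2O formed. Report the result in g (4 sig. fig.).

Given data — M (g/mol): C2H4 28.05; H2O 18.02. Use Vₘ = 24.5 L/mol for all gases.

n(C2H4) = 1602 / 28.05 = 57.11 mol
n(O2) = 3325 / 24.5 = 135.7 mol
n/ν for C2H4 = 57.11/1 = 57.11
n/ν for O2 = 135.7/3 = 45.23
Smallest n/ν is O2 → limiting reagent.
n(H2O) = (2/3) × 135.7 = 90.47 mol
mass = 90.47 × 18.02 = 1630 g

1630 g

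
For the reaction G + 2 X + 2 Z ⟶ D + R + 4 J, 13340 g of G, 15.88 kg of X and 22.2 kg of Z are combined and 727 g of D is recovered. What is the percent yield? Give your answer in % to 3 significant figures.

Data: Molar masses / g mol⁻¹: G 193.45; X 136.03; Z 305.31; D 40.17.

49.8 %

n(G) = 13340 / 193.45 = 68.96 mol
n(X) = 15.88×1000 / 136.03 = 116.7 mol
n(Z) = 22.20×1000 / 305.31 = 72.71 mol
n/ν for G = 68.96/1 = 68.96
n/ν for X = 116.7/2 = 58.35
n/ν for Z = 72.71/2 = 36.36
Smallest n/ν is Z → limiting reagent.
theoretical n(D) = (1/2) × 72.71 = 36.36 mol → 1461 g
% yield = 727 / 1461 × 100 = 49.76 %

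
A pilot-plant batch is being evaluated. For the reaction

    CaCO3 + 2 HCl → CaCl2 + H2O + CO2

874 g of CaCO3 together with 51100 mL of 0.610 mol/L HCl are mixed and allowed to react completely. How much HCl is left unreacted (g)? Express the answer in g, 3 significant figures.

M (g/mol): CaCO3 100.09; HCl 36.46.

n(CaCO3) = 874.0 / 100.09 = 8.732 mol
n(HCl) = 0.610 × 51100/1000 = 31.17 mol
n/ν for CaCO3 = 8.732/1 = 8.732
n/ν for HCl = 31.17/2 = 15.59
Smallest n/ν is CaCO3 → limiting reagent.
HCl consumed = (2/1) × 8.732 = 17.46 mol
HCl remaining = 31.17 − 17.46 = 13.71 mol
mass = 13.71 × 36.46 = 499.9 g

500 g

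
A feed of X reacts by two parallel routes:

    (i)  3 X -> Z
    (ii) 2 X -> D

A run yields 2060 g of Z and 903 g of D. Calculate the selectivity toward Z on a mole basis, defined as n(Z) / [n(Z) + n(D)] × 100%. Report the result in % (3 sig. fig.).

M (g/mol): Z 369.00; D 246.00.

n(Z) = 2060 / 369.00 = 5.583 mol
n(D) = 903 / 246.00 = 3.671 mol
selectivity = 5.583/(5.583+3.671) × 100 = 60.33 %

60.3 %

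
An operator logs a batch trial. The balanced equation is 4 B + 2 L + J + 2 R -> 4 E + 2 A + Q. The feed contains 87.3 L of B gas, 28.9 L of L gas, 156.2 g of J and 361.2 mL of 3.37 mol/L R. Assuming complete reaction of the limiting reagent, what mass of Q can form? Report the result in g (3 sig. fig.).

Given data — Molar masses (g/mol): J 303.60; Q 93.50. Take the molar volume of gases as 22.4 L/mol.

48.1 g

n(B) = 87.30 / 22.4 = 3.897 mol
n(L) = 28.90 / 22.4 = 1.290 mol
n(J) = 156.2 / 303.60 = 0.5145 mol
n(R) = 3.37 × 361.2/1000 = 1.217 mol
n/ν for B = 3.897/4 = 0.9743
n/ν for L = 1.290/2 = 0.6450
n/ν for J = 0.5145/1 = 0.5145
n/ν for R = 1.217/2 = 0.6085
Smallest n/ν is J → limiting reagent.
n(Q) = (1/1) × 0.5145 = 0.5145 mol
mass = 0.5145 × 93.50 = 48.11 g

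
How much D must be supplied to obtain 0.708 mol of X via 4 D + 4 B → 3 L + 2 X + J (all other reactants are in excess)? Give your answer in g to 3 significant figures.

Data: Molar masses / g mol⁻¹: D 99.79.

n(X) = 0.7080 mol
n(D) = (4/2) × 0.7080 = 1.416 mol
mass = 1.416 × 99.79 = 141.3 g

141 g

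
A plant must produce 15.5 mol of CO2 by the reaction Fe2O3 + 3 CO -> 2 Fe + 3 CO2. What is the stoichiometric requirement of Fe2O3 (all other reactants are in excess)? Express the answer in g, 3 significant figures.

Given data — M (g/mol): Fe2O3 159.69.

n(CO2) = 15.50 mol
n(Fe2O3) = (1/3) × 15.50 = 5.167 mol
mass = 5.167 × 159.69 = 825.1 g

825 g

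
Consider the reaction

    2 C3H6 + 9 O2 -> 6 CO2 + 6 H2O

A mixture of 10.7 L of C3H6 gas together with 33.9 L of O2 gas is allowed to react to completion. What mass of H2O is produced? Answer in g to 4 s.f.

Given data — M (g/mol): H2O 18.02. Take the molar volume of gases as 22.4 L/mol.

n(C3H6) = 10.70 / 22.4 = 0.4777 mol
n(O2) = 33.90 / 22.4 = 1.513 mol
n/ν for C3H6 = 0.4777/2 = 0.2389
n/ν for O2 = 1.513/9 = 0.1681
Smallest n/ν is O2 → limiting reagent.
n(H2O) = (6/9) × 1.513 = 1.009 mol
mass = 1.009 × 18.02 = 18.18 g

18.18 g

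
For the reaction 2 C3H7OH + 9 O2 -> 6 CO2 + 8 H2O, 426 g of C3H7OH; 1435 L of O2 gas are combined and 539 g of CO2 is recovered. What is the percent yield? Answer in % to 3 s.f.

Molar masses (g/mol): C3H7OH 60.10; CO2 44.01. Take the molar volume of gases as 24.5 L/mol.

n(C3H7OH) = 426.0 / 60.10 = 7.088 mol
n(O2) = 1435 / 24.5 = 58.57 mol
n/ν for C3H7OH = 7.088/2 = 3.544
n/ν for O2 = 58.57/9 = 6.508
Smallest n/ν is C3H7OH → limiting reagent.
theoretical n(CO2) = (6/2) × 7.088 = 21.26 mol → 935.7 g
% yield = 539 / 935.7 × 100 = 57.60 %

57.6 %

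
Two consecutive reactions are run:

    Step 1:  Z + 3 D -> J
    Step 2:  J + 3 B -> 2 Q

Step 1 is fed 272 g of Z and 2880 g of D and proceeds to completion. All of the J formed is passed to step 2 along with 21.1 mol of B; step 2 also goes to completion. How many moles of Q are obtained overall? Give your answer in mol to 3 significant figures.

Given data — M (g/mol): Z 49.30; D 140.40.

Step 1:
n(Z) = 272.0 / 49.30 = 5.517 mol
n(D) = 2880 / 140.40 = 20.51 mol
n/ν for Z = 5.517/1 = 5.517
n/ν for D = 20.51/3 = 6.837
Smallest n/ν is Z → limiting reagent.
n(J) produced = (1/1) × 5.517 = 5.517 mol
Step 2:
n(J) available = 5.517 mol
n(B) = 21.10 mol
n/ν for J = 5.517/1 = 5.517
n/ν for B = 21.10/3 = 7.033
Smallest n/ν is J → limiting reagent.
n(Q) = (2/1) × 5.517 = 11.03 mol

11.0 mol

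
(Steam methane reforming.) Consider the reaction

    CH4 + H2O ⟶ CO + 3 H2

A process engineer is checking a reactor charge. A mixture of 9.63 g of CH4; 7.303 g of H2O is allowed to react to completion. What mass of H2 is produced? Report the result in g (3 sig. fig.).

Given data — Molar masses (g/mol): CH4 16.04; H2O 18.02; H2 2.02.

n(CH4) = 9.630 / 16.04 = 0.6004 mol
n(H2O) = 7.303 / 18.02 = 0.4053 mol
n/ν for CH4 = 0.6004/1 = 0.6004
n/ν for H2O = 0.4053/1 = 0.4053
Smallest n/ν is H2O → limiting reagent.
n(H2) = (3/1) × 0.4053 = 1.216 mol
mass = 1.216 × 2.02 = 2.456 g

2.46 g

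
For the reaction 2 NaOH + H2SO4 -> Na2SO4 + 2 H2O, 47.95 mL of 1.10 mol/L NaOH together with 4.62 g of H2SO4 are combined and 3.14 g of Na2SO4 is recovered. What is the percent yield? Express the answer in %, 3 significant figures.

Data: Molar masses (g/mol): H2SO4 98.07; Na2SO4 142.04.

83.8 %

n(NaOH) = 1.10 × 47.95/1000 = 0.05275 mol
n(H2SO4) = 4.620 / 98.07 = 0.04711 mol
n/ν for NaOH = 0.05275/2 = 0.02638
n/ν for H2SO4 = 0.04711/1 = 0.04711
Smallest n/ν is NaOH → limiting reagent.
theoretical n(Na2SO4) = (1/2) × 0.05275 = 0.02638 mol → 3.747 g
% yield = 3.14 / 3.747 × 100 = 83.80 %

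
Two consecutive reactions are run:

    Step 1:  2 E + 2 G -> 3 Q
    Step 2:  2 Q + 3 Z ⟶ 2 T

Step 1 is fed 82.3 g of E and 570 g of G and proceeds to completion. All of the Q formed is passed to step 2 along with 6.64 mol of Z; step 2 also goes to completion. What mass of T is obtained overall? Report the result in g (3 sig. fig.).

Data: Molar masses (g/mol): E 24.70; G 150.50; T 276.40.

1220 g

Step 1:
n(E) = 82.30 / 24.70 = 3.332 mol
n(G) = 570.0 / 150.50 = 3.787 mol
n/ν → E: 1.666, G: 1.894; E is limiting.
n(Q) produced = (3/2) × 3.332 = 4.998 mol
Step 2:
n(Q) available = 4.998 mol
n(Z) = 6.640 mol
n/ν → Q: 2.499, Z: 2.213; Z is limiting.
n(T) = (2/3) × 6.640 = 4.427 mol
mass = 4.427 × 276.40 = 1224 g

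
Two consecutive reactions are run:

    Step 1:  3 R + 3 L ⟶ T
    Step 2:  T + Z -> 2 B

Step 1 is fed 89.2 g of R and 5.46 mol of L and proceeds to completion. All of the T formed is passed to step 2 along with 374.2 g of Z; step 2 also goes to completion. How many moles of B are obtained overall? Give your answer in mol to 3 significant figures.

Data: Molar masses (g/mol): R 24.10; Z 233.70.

Step 1:
n(R) = 89.20 / 24.10 = 3.701 mol
n(L) = 5.460 mol
n/ν for R = 3.701/3 = 1.234
n/ν for L = 5.460/3 = 1.820
Smallest n/ν is R → limiting reagent.
n(T) produced = (1/3) × 3.701 = 1.234 mol
Step 2:
n(T) available = 1.234 mol
n(Z) = 374.2 / 233.70 = 1.601 mol
n/ν for T = 1.234/1 = 1.234
n/ν for Z = 1.601/1 = 1.601
Smallest n/ν is T → limiting reagent.
n(B) = (2/1) × 1.234 = 2.468 mol

2.47 mol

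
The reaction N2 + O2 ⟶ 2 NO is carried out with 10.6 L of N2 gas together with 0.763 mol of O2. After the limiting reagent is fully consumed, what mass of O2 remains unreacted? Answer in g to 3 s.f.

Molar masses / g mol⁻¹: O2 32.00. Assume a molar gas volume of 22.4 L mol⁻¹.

9.27 g

n(N2) = 10.60 / 22.4 = 0.4732 mol
n(O2) = 0.7630 mol
n/ν for N2 = 0.4732/1 = 0.4732
n/ν for O2 = 0.7630/1 = 0.7630
Smallest n/ν is N2 → limiting reagent.
O2 consumed = (1/1) × 0.4732 = 0.4732 mol
O2 remaining = 0.7630 − 0.4732 = 0.2898 mol
mass = 0.2898 × 32.00 = 9.274 g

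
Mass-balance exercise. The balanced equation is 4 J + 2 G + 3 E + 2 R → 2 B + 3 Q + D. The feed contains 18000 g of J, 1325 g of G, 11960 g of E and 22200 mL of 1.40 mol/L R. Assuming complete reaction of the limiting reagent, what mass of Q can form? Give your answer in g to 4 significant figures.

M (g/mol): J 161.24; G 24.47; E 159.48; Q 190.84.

8897 g

n(J) = 18000 / 161.24 = 111.6 mol
n(G) = 1325 / 24.47 = 54.15 mol
n(E) = 11960 / 159.48 = 74.99 mol
n(R) = 1.40 × 22200/1000 = 31.08 mol
n/ν → J: 27.90, G: 27.08, E: 25.00, R: 15.54; R is limiting.
n(Q) = (3/2) × 31.08 = 46.62 mol
mass = 46.62 × 190.84 = 8897 g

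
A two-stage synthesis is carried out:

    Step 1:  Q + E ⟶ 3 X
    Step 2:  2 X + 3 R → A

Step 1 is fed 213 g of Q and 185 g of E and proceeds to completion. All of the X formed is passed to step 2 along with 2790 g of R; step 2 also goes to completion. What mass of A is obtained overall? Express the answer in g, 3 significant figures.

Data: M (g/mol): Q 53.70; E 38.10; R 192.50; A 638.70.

3090 g

Step 1:
n(Q) = 213.0 / 53.70 = 3.966 mol
n(E) = 185.0 / 38.10 = 4.856 mol
n/ν for Q = 3.966/1 = 3.966
n/ν for E = 4.856/1 = 4.856
Smallest n/ν is Q → limiting reagent.
n(X) produced = (3/1) × 3.966 = 11.90 mol
Step 2:
n(X) available = 11.90 mol
n(R) = 2790 / 192.50 = 14.49 mol
n/ν for X = 11.90/2 = 5.950
n/ν for R = 14.49/3 = 4.830
Smallest n/ν is R → limiting reagent.
n(A) = (1/3) × 14.49 = 4.830 mol
mass = 4.830 × 638.70 = 3085 g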